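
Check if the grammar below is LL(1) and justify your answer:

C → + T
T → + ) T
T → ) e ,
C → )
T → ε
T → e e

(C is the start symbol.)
Yes, the grammar is LL(1).

A grammar is LL(1) if for each non-terminal N with multiple productions, the predict sets of those productions are pairwise disjoint, where PREDICT(N → α) = (FIRST(α) \ {ε}) ∪ (FOLLOW(N) if α ⇒* ε).

Relevant sets:
  FOLLOW(T) = { $ }

For C:
  PREDICT(C → '+' T) = { '+' }
  PREDICT(C → ')') = { ')' }
For T:
  PREDICT(T → '+' ')' T) = { '+' }
  PREDICT(T → ')' e ',') = { ')' }
  PREDICT(T → ε) = { $ }
  PREDICT(T → e e) = { 'e' }

All predict sets are disjoint. The grammar IS LL(1).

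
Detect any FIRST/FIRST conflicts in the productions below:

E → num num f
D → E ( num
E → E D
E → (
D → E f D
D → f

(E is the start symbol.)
A FIRST/FIRST conflict occurs when two productions N → α and N → β for the same non-terminal have FIRST(α) ∩ FIRST(β) ≠ ∅ (with ε ∈ FIRST of a nullable right-hand side, so two nullable alternatives also conflict).

FIRST sets of the non-terminals at (or reachable through a nullable prefix from) the front of some alternative:
  FIRST(E) = { '(', 'num' }

Productions for E:
  E → num num f: FIRST = { 'num' }
  E → E D: FIRST = { '(', 'num' }
  E → (: FIRST = { '(' }
Productions for D:
  D → E ( num: FIRST = { '(', 'num' }
  D → E f D: FIRST = { '(', 'num' }
  D → f: FIRST = { 'f' }

Conflict for E: E → num num f and E → E D
  Overlap: { 'num' }
Conflict for E: E → E D and E → (
  Overlap: { '(' }
Conflict for D: D → E ( num and D → E f D
  Overlap: { '(', 'num' }

Answer: Yes. E → num num f / E → E D on { 'num' }; E → E D / E → '(' on { '(' }; D → E '(' num / D → E f D on { '(', 'num' }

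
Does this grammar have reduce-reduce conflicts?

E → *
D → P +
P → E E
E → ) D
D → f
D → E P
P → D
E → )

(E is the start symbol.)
A reduce-reduce conflict occurs when an LR(0) state has two complete items [A → α .] and [B → β .] — both call for a reduction, and with no lookahead the parser cannot choose between them.

Augment with E' → E and build the canonical LR(0) collection (I0 = CLOSURE({[E' → . E]}), then GOTO on every symbol after a dot until no new states appear). It has 12 states:
  I0: { [E → . ) D], [E → . )], [E → . *], [E' → . E] }  — shift
  I1: { [D → . E P], [D → . P +], [D → . f], [E → ) . D], [E → ) .], [E → . ) D], [E → . )], [E → . *], [P → . D], [P → . E E] }  — shift, reduce
  I2: { [E → * .] }  — reduce
  I3: { [E' → E .] }  — accept
  I4: { [E → ) D .], [P → D .] }  — 2 reduces
  I5: { [D → . E P], [D → . P +], [D → . f], [D → E . P], [E → . ) D], [E → . )], [E → . *], [P → . D], [P → . E E], [P → E . E] }  — shift
  I6: { [D → P . +] }  — shift
  I7: { [D → f .] }  — reduce
  I8: { [D → P + .] }  — reduce
  I9: { [P → D .] }  — reduce
  I10: { [D → . E P], [D → . P +], [D → . f], [D → E . P], [E → . ) D], [E → . )], [E → . *], [P → . D], [P → . E E], [P → E . E], [P → E E .] }  — shift, reduce
  I11: { [D → E P .], [D → P . +] }  — shift, reduce

I4 contains complete items [E → ) D .], [P → D .] — reduce-reduce conflict.

Answer: Yes — I4: [E → ) D .] vs [P → D .]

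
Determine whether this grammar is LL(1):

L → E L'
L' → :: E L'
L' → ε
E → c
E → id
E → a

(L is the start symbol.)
A grammar is LL(1) if for each non-terminal N with multiple productions, the predict sets of those productions are pairwise disjoint, where PREDICT(N → α) = (FIRST(α) \ {ε}) ∪ (FOLLOW(N) if α ⇒* ε).

Relevant sets:
  FOLLOW(L') = { $ }

For L':
  PREDICT(L' → :: E L') = { '::' }
  PREDICT(L' → ε) = { $ }
For E:
  PREDICT(E → c) = { 'c' }
  PREDICT(E → id) = { 'id' }
  PREDICT(E → a) = { 'a' }
L has a single production, so nothing to check there.

All predict sets are disjoint. The grammar IS LL(1).

Answer: Yes, the grammar is LL(1).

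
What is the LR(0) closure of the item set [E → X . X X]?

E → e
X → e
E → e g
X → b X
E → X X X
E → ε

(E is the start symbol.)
To compute CLOSURE, for each item [A → α.Bβ] where B is a non-terminal, add [B → .γ] for all productions B → γ; repeat for the newly added items until nothing changes.

Start with: [E → X . X X]
  [E → X . X X] has the dot before X: add [X → . e], [X → . b X]
No further items can be added.

CLOSURE = { [E → X . X X], [X → . b X], [X → . e] }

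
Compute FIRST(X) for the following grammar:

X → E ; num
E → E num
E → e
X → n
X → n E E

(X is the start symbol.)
{ 'e', 'n' }

FIRST sets of the other non-terminals involved (by the same procedure, iterated to a fixed point):
  FIRST(E) = { 'e' }

From X → E ; num:
  - E is a non-terminal: add FIRST(E) \ {ε} = { 'e' }
    E is not nullable, so stop
From X → n:
  - n is a terminal: add 'n' and stop
From X → n E E:
  - n is a terminal: add 'n' and stop

Collecting: FIRST(X) = { 'e', 'n' }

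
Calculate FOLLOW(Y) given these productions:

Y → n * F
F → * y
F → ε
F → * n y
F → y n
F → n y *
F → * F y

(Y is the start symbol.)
To compute FOLLOW(Y), find every occurrence of Y on a right-hand side N → α Y β: add FIRST(β) \ {ε}, and if β is empty or nullable also add FOLLOW(N). Iterate to a fixed point.

Y is the start symbol, so $ ∈ FOLLOW(Y).
Y does not occur on any right-hand side.

Taking the union: FOLLOW(Y) = { $ }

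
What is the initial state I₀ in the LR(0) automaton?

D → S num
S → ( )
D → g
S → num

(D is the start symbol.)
{ [D → . S num], [D → . g], [D' → . D], [S → . ( )], [S → . num] }

First, augment the grammar with D' → D
I₀ = CLOSURE({ [D' → . D] }):
  [D' → . D] has the dot before D: add [D → . S num], [D → . g]
  [D → . S num] has the dot before S: add [S → . ( )], [S → . num]
No further items can be added.

I₀ = { [D → . S num], [D → . g], [D' → . D], [S → . ( )], [S → . num] }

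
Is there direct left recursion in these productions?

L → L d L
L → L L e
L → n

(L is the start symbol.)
Yes, L is left-recursive

L → L d L: LEFT RECURSIVE (starts with L)
L → L L e: LEFT RECURSIVE (starts with L)
L → n: starts with n

The grammar has direct left recursion on: L.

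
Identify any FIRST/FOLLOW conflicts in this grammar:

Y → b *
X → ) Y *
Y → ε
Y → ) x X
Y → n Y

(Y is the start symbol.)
No FIRST/FOLLOW conflicts.

Nullable non-terminals: Y.

Y: nullable alternative(s) Y → ε; FOLLOW(Y) = { $, '*' }
  Y → b *: FIRST \ {ε} = { 'b' } — disjoint from FOLLOW(Y)
  Y → ε: FIRST \ {ε} = { } — this is the only nullable alternative, skip
  Y → ) x X: FIRST \ {ε} = { ')' } — disjoint from FOLLOW(Y)
  Y → n Y: FIRST \ {ε} = { 'n' } — disjoint from FOLLOW(Y)

X has no nullable alternative, so no FIRST/FOLLOW check is needed there.

No FIRST/FOLLOW conflicts found.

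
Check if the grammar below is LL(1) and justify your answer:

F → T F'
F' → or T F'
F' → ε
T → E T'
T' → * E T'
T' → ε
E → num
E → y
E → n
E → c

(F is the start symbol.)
A grammar is LL(1) if for each non-terminal N with multiple productions, the predict sets of those productions are pairwise disjoint, where PREDICT(N → α) = (FIRST(α) \ {ε}) ∪ (FOLLOW(N) if α ⇒* ε).

Relevant sets:
  FOLLOW(F') = { $ }
  FOLLOW(T') = { $, 'or' }

For F':
  PREDICT(F' → or T F') = { 'or' }
  PREDICT(F' → ε) = { $ }
For T':
  PREDICT(T' → '*' E T') = { '*' }
  PREDICT(T' → ε) = { $, 'or' }
For E:
  PREDICT(E → num) = { 'num' }
  PREDICT(E → y) = { 'y' }
  PREDICT(E → n) = { 'n' }
  PREDICT(E → c) = { 'c' }
F, T have a single production, so nothing to check there.

All predict sets are disjoint. The grammar IS LL(1).

Answer: Yes, the grammar is LL(1).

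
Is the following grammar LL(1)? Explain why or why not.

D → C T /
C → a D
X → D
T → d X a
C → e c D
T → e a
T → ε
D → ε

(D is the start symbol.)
Relevant sets:
  FIRST(C) = { 'a', 'e' }
  FOLLOW(D) = { $, '/', 'a', 'd', 'e' }
  FOLLOW(T) = { '/' }

For D:
  PREDICT(D → C T '/') = { 'a', 'e' }
  PREDICT(D → ε) = { $, '/', 'a', 'd', 'e' }
For C:
  PREDICT(C → a D) = { 'a' }
  PREDICT(C → e c D) = { 'e' }
For T:
  PREDICT(T → d X a) = { 'd' }
  PREDICT(T → e a) = { 'e' }
  PREDICT(T → ε) = { '/' }
X has a single production, so nothing to check there.

Conflict found: Predict set conflict for D: { 'a', 'e' }
The grammar is NOT LL(1).

Answer: No. Predict set conflict for D: { 'a', 'e' }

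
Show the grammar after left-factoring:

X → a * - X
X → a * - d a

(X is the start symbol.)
X → a * - X'
X' → X
X' → d a

Left-factoring transforms A → αβ₁ | αβ₂ into A → αA' and A' → β₁ | β₂
(α is the longest common prefix among the alternatives). Repeat until
no nonterminal has two alternatives with a common prefix.

Round 1: X has alternatives sharing prefix 'a * -'. Introduce X': X → a * - X'
  Add: X' → X
  Add: X' → d a

No remaining common prefixes — done.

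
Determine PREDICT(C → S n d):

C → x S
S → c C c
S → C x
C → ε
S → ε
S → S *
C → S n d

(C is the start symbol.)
{ '*', 'c', 'n', 'x' }

PREDICT(C → S n d) = (FIRST(RHS) \ {ε}) ∪ (FOLLOW(C) if ε ∈ FIRST(RHS), i.e. RHS ⇒* ε)
FIRST(S) = { '*', 'c', 'n', 'x', ε }
FIRST(S n d) = { '*', 'c', 'n', 'x' }
ε ∉ FIRST(S n d), so FOLLOW(C) is not added.
PREDICT(C → S n d) = { '*', 'c', 'n', 'x' }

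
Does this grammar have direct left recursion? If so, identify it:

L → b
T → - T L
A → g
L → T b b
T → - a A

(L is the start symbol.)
Direct left recursion occurs when N → N α for some non-terminal N (the right-hand side begins with the left-hand side itself).

L → b: starts with b
T → - T L: starts with '-'
A → g: starts with g
L → T b b: starts with T
T → - a A: starts with '-'

No direct left recursion found.

Answer: No direct left recursion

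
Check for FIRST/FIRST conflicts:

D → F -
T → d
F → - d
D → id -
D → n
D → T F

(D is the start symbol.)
No FIRST/FIRST conflicts.

FIRST sets of the non-terminals at (or reachable through a nullable prefix from) the front of some alternative:
  FIRST(F) = { '-' }
  FIRST(T) = { 'd' }

Productions for D:
  D → F -: FIRST = { '-' }
  D → id -: FIRST = { 'id' }
  D → n: FIRST = { 'n' }
  D → T F: FIRST = { 'd' }
T, F have only one production, so no FIRST/FIRST conflict is possible there.

All alternatives of each non-terminal have pairwise disjoint FIRST sets.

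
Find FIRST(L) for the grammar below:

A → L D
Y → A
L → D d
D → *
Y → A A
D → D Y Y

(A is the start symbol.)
{ '*' }

To compute FIRST(L), examine every production with L on the left-hand side, reading each right-hand side left to right until a non-nullable symbol is reached.

FIRST sets of the other non-terminals involved (by the same procedure, iterated to a fixed point):
  FIRST(D) = { '*' }

From L → D d:
  - D is a non-terminal: add FIRST(D) \ {ε} = { '*' }
    D is not nullable, so stop

Collecting: FIRST(L) = { '*' }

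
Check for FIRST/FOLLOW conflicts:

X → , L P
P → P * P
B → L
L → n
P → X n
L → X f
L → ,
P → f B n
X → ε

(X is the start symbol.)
No FIRST/FOLLOW conflicts.

A FIRST/FOLLOW conflict occurs when a non-terminal N has a nullable alternative N → β (β ⇒* ε) and another alternative N → α with FIRST(α) ∩ FOLLOW(N) ≠ ∅: on such a lookahead the parser cannot decide between expanding α and letting N vanish via β.

Nullable non-terminals: X.

X: nullable alternative(s) X → ε; FOLLOW(X) = { $, 'f', 'n' }
  X → , L P: FIRST \ {ε} = { ',' } — disjoint from FOLLOW(X)
  X → ε: FIRST \ {ε} = { } — this is the only nullable alternative, skip

B, L, P have no nullable alternative, so no FIRST/FOLLOW check is needed there.

No FIRST/FOLLOW conflicts found.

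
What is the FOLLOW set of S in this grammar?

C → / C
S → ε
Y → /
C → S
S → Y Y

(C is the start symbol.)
To compute FOLLOW(S), find every occurrence of S on a right-hand side N → α S β: add FIRST(β) \ {ε}, and if β is empty or nullable also add FOLLOW(N). Iterate to a fixed point.

In C → S: S is at the end, add FOLLOW(C)

The FOLLOW sets referred to above (computed the same way, to a fixed point):
  FOLLOW(C) = { $ }

Taking the union: FOLLOW(S) = { $ }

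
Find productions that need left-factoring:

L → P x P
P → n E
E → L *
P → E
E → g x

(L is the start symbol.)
No, left-factoring is not needed

Left-factoring is needed when two productions for the same non-terminal
share a common prefix on the right-hand side.

Productions for P:
  P → n E
  P → E
Productions for E:
  E → L *
  E → g x

No common prefixes found.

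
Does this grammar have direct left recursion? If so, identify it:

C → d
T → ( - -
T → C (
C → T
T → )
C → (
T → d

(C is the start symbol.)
C → d: starts with d
T → ( - -: starts with '('
T → C (: starts with C
C → T: starts with T
T → ): starts with ')'
C → (: starts with '('
T → d: starts with d

No direct left recursion found.

Answer: No direct left recursion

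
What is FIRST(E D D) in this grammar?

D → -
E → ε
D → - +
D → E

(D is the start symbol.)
FIRST sets of the non-terminals involved (from the grammar, by fixed-point iteration):
  FIRST(E) = { ε }
  FIRST(D) = { '-', ε }

To compute FIRST(E D D), process the symbols left to right:
Symbol E is a non-terminal. Add FIRST(E) \ {ε} = { }
E is nullable (ε ∈ FIRST(E)), continue to the next symbol.
Symbol D is a non-terminal. Add FIRST(D) \ {ε} = { '-' }
D is nullable (ε ∈ FIRST(D)), continue to the next symbol.
Symbol D is a non-terminal. Add FIRST(D) \ {ε} = { '-' }
D is nullable (ε ∈ FIRST(D)), continue to the next symbol.
All symbols are nullable, so ε is in the result.
FIRST(E D D) = { '-', ε }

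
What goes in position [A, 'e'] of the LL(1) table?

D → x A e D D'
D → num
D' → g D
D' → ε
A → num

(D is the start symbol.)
To find M[A, 'e'], we find productions for A where 'e' is in the predict set (PREDICT(N → α) = (FIRST(α) \ {ε}) ∪ (FOLLOW(N) if α ⇒* ε)).

A → num: PREDICT = { 'num' }

M[A, 'e'] is empty (no production applies)

Answer: Empty (error entry)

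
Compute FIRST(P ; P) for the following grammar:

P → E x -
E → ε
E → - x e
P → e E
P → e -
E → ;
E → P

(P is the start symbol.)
FIRST sets of the non-terminals involved (from the grammar, by fixed-point iteration):
  FIRST(P) = { '-', ';', 'e', 'x' }

To compute FIRST(P ; P), process the symbols left to right:
Symbol P is a non-terminal. Add FIRST(P) \ {ε} = { '-', ';', 'e', 'x' }
P is not nullable (ε ∉ FIRST(P)), so stop here.
FIRST(P ; P) = { '-', ';', 'e', 'x' }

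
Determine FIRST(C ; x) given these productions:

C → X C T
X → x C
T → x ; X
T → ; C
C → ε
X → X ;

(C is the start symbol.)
{ ';', 'x' }

FIRST sets of the non-terminals involved (from the grammar, by fixed-point iteration):
  FIRST(C) = { 'x', ε }

To compute FIRST(C ; x), process the symbols left to right:
Symbol C is a non-terminal. Add FIRST(C) \ {ε} = { 'x' }
C is nullable (ε ∈ FIRST(C)), continue to the next symbol.
Symbol ; is a terminal. Add ';' and stop.
FIRST(C ; x) = { ';', 'x' }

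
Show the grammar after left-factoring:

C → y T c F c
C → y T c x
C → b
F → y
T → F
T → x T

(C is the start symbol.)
C → y T c C'
C' → F c
C' → x
C → b
F → y
T → F
T → x T

Left-factoring transforms A → αβ₁ | αβ₂ into A → αA' and A' → β₁ | β₂
(α is the longest common prefix among the alternatives). Repeat until
no nonterminal has two alternatives with a common prefix.

Round 1: C has alternatives sharing prefix 'y T c'. Introduce C': C → y T c C'
  Add: C' → F c
  Add: C' → x

No remaining common prefixes — done.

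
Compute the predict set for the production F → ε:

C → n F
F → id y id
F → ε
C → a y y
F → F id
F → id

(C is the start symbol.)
{ $, 'id' }

PREDICT(F → ε) = (FIRST(RHS) \ {ε}) ∪ (FOLLOW(F) if ε ∈ FIRST(RHS), i.e. RHS ⇒* ε)
The right-hand side is ε (FIRST(ε) = { ε }), so the predict set is FOLLOW(F) = { $, 'id' }
PREDICT(F → ε) = { $, 'id' }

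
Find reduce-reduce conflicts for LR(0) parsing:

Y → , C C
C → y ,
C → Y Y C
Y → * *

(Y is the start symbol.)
A reduce-reduce conflict occurs when an LR(0) state has two complete items [A → α .] and [B → β .] — both call for a reduction, and with no lookahead the parser cannot choose between them.

Augment with Y' → Y and build the canonical LR(0) collection (I0 = CLOSURE({[Y' → . Y]}), then GOTO on every symbol after a dot until no new states appear). It has 12 states:
  I0: { [Y → . * *], [Y → . , C C], [Y' → . Y] }  — shift
  I1: { [Y → * . *] }  — shift
  I2: { [C → . Y Y C], [C → . y ,], [Y → , . C C], [Y → . * *], [Y → . , C C] }  — shift
  I3: { [Y' → Y .] }  — accept
  I4: { [C → . Y Y C], [C → . y ,], [Y → , C . C], [Y → . * *], [Y → . , C C] }  — shift
  I5: { [C → Y . Y C], [Y → . * *], [Y → . , C C] }  — shift
  I6: { [C → y . ,] }  — shift
  I7: { [C → y , .] }  — reduce
  I8: { [C → . Y Y C], [C → . y ,], [C → Y Y . C], [Y → . * *], [Y → . , C C] }  — shift
  I9: { [C → Y Y C .] }  — reduce
  I10: { [Y → , C C .] }  — reduce
  I11: { [Y → * * .] }  — reduce

No state contains more than one complete item.

Answer: No reduce-reduce conflicts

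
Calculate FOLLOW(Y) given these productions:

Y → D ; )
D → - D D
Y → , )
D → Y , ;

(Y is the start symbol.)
{ $, ',' }

To compute FOLLOW(Y), find every occurrence of Y on a right-hand side N → α Y β: add FIRST(β) \ {ε}, and if β is empty or nullable also add FOLLOW(N). Iterate to a fixed point.

Y is the start symbol, so $ ∈ FOLLOW(Y).
In D → Y , ;: Y is followed by ',' ';', add FIRST(',' ';') \ {ε} = { ',' }

Taking the union: FOLLOW(Y) = { $, ',' }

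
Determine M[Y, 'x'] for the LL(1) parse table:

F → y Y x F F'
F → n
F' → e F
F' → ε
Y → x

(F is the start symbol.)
Y → x

To find M[Y, 'x'], we find productions for Y where 'x' is in the predict set (PREDICT(N → α) = (FIRST(α) \ {ε}) ∪ (FOLLOW(N) if α ⇒* ε)).

Y → x: PREDICT = { 'x' }
  'x' is in predict set, so this production goes in M[Y, 'x']

M[Y, 'x'] = Y → x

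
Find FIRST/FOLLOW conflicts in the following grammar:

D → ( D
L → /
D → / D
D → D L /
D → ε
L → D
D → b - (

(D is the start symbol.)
A FIRST/FOLLOW conflict occurs when a non-terminal N has a nullable alternative N → β (β ⇒* ε) and another alternative N → α with FIRST(α) ∩ FOLLOW(N) ≠ ∅: on such a lookahead the parser cannot decide between expanding α and letting N vanish via β.

Nullable non-terminals: D, L.
FIRST sets used below: FIRST(D) = { '(', '/', 'b', ε }, FIRST(L) = { '(', '/', 'b', ε }

D: nullable alternative(s) D → ε; FOLLOW(D) = { $, '(', '/', 'b' }
  D → ( D: FIRST \ {ε} = { '(' } — overlaps FOLLOW(D) on { '(' }: CONFLICT
  D → / D: FIRST \ {ε} = { '/' } — overlaps FOLLOW(D) on { '/' }: CONFLICT
  D → D L /: FIRST \ {ε} = { '(', '/', 'b' } — overlaps FOLLOW(D) on { '(', '/', 'b' }: CONFLICT
  D → ε: FIRST \ {ε} = { } — this is the only nullable alternative, skip
  D → b - (: FIRST \ {ε} = { 'b' } — overlaps FOLLOW(D) on { 'b' }: CONFLICT

L: nullable alternative(s) L → D; FOLLOW(L) = { '/' }
  L → /: FIRST \ {ε} = { '/' } — overlaps FOLLOW(L) on { '/' }: CONFLICT
  L → D: FIRST \ {ε} = { '(', '/', 'b' } — this is the only nullable alternative, skip

So the grammar has 5 FIRST/FOLLOW conflicts (marked CONFLICT above).

Answer: Yes. D → '(' D with FOLLOW(D) on { '(' }; D → '/' D with FOLLOW(D) on { '/' }; D → D L '/' with FOLLOW(D) on { '(', '/', 'b' }; D → b '-' '(' with FOLLOW(D) on { 'b' }; L → '/' with FOLLOW(L) on { '/' }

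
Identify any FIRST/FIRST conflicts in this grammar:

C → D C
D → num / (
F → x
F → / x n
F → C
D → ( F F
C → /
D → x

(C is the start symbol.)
A FIRST/FIRST conflict occurs when two productions N → α and N → β for the same non-terminal have FIRST(α) ∩ FIRST(β) ≠ ∅ (with ε ∈ FIRST of a nullable right-hand side, so two nullable alternatives also conflict).

FIRST sets of the non-terminals at (or reachable through a nullable prefix from) the front of some alternative:
  FIRST(D) = { '(', 'num', 'x' }
  FIRST(C) = { '(', '/', 'num', 'x' }

Productions for C:
  C → D C: FIRST = { '(', 'num', 'x' }
  C → /: FIRST = { '/' }
Productions for D:
  D → num / (: FIRST = { 'num' }
  D → ( F F: FIRST = { '(' }
  D → x: FIRST = { 'x' }
Productions for F:
  F → x: FIRST = { 'x' }
  F → / x n: FIRST = { '/' }
  F → C: FIRST = { '(', '/', 'num', 'x' }

Conflict for F: F → x and F → C
  Overlap: { 'x' }
Conflict for F: F → / x n and F → C
  Overlap: { '/' }

Answer: Yes. F → x / F → C on { 'x' }; F → '/' x n / F → C on { '/' }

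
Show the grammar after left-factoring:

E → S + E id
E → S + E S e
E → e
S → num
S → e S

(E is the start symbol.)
Left-factoring transforms A → αβ₁ | αβ₂ into A → αA' and A' → β₁ | β₂
(α is the longest common prefix among the alternatives). Repeat until
no nonterminal has two alternatives with a common prefix.

Round 1: E has alternatives sharing prefix 'S + E'. Introduce E': E → S + E E'
  Add: E' → id
  Add: E' → S e

No remaining common prefixes — done.

Resulting grammar:
E → S + E E'
E' → id
E' → S e
E → e
S → num
S → e S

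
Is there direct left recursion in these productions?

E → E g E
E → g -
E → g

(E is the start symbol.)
Yes, E is left-recursive

E → E g E: LEFT RECURSIVE (starts with E)
E → g -: starts with g
E → g: starts with g

The grammar has direct left recursion on: E.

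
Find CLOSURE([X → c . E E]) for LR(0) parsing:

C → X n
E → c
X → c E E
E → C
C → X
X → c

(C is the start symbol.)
To compute CLOSURE, for each item [A → α.Bβ] where B is a non-terminal, add [B → .γ] for all productions B → γ; repeat for the newly added items until nothing changes.

Start with: [X → c . E E]
  [X → c . E E] has the dot before E: add [E → . c], [E → . C]
  [E → . C] has the dot before C: add [C → . X n], [C → . X]
  [C → . X n] has the dot before X: add [X → . c E E], [X → . c]
No further items can be added.

CLOSURE = { [C → . X n], [C → . X], [E → . C], [E → . c], [X → . c E E], [X → . c], [X → c . E E] }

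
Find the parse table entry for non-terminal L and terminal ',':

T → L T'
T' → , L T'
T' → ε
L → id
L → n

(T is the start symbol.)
Empty (error entry)

To find M[L, ','], we find productions for L where ',' is in the predict set (PREDICT(N → α) = (FIRST(α) \ {ε}) ∪ (FOLLOW(N) if α ⇒* ε)).

L → id: PREDICT = { 'id' }
L → n: PREDICT = { 'n' }

M[L, ','] is empty (no production applies)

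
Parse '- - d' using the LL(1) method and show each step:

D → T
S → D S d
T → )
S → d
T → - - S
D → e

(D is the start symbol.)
Stack is shown with the top on the left.

Stack    Input    Action
------------------------
D $      - - d $  output D → T
T $      - - d $  output T → - - S
- - S $  - - d $  match '-'
- S $    - d $    match '-'
S $      d $      output S → d
d $      d $      match 'd'
$        $        accept

The string is accepted.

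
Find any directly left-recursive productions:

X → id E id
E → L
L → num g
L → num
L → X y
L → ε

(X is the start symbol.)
Direct left recursion occurs when N → N α for some non-terminal N (the right-hand side begins with the left-hand side itself).

X → id E id: starts with id
E → L: starts with L
L → num g: starts with num
L → num: starts with num
L → X y: starts with X
L → ε: starts with ε

No direct left recursion found.

Answer: No direct left recursion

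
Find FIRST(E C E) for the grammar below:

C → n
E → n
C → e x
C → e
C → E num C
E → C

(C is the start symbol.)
FIRST sets of the non-terminals involved (from the grammar, by fixed-point iteration):
  FIRST(E) = { 'e', 'n' }

To compute FIRST(E C E), process the symbols left to right:
Symbol E is a non-terminal. Add FIRST(E) \ {ε} = { 'e', 'n' }
E is not nullable (ε ∉ FIRST(E)), so stop here.
FIRST(E C E) = { 'e', 'n' }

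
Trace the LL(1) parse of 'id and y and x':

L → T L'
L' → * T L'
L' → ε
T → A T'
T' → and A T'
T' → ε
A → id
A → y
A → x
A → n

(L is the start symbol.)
LL(1) parsing maintains a stack (initially the start symbol over $) and the input. At each step: if the stack top is a terminal, match it against the current input token; if it is a non-terminal N, replace it with the RHS of M[N, lookahead] (the unique production whose predict set contains the lookahead).

Stack is shown with the top on the left.

Stack          Input             Action
---------------------------------------
L $            id and y and x $  output L → T L'
T L' $         id and y and x $  output T → A T'
A T' L' $      id and y and x $  output A → id
id T' L' $     id and y and x $  match 'id'
T' L' $        and y and x $     output T' → and A T'
and A T' L' $  and y and x $     match 'and'
A T' L' $      y and x $         output A → y
y T' L' $      y and x $         match 'y'
T' L' $        and x $           output T' → and A T'
and A T' L' $  and x $           match 'and'
A T' L' $      x $               output A → x
x T' L' $      x $               match 'x'
T' L' $        $                 output T' → ε
L' $           $                 output L' → ε
$              $                 accept

The string is accepted.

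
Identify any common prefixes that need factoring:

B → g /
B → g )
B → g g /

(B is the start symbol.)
Yes, B has productions with common prefix 'g'

Left-factoring is needed when two productions for the same non-terminal
share a common prefix on the right-hand side.

Productions for B:
  B → g /
  B → g )
  B → g g /

Found common prefix 'g' in productions for B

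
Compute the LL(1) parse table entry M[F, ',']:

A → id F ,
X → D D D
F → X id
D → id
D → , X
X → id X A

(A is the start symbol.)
To find M[F, ','], we find productions for F where ',' is in the predict set (PREDICT(N → α) = (FIRST(α) \ {ε}) ∪ (FOLLOW(N) if α ⇒* ε)).

Relevant sets:
  FIRST(X) = { ',', 'id' }

F → X id: PREDICT = { ',', 'id' }
  ',' is in predict set, so this production goes in M[F, ',']

M[F, ','] = F → X id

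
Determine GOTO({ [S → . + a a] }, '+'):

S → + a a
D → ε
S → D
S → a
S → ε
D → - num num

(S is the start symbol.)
GOTO(I, '+') = CLOSURE({ [A → αX.β] : [A → α.Xβ] ∈ I, X = '+' })

Items with dot before '+', with the dot advanced:
  [S → . + a a] → [S → + . a a]
Closure adds nothing (no advanced item has the dot before a non-terminal).

GOTO = { [S → + . a a] }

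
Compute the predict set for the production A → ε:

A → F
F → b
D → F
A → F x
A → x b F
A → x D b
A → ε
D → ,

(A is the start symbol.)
{ $ }

PREDICT(A → ε) = (FIRST(RHS) \ {ε}) ∪ (FOLLOW(A) if ε ∈ FIRST(RHS), i.e. RHS ⇒* ε)
The right-hand side is ε (FIRST(ε) = { ε }), so the predict set is FOLLOW(A) = { $ }
PREDICT(A → ε) = { $ }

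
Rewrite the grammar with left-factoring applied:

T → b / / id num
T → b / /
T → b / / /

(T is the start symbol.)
T → b / / T'
T' → id num
T' → ε
T' → /

Left-factoring transforms A → αβ₁ | αβ₂ into A → αA' and A' → β₁ | β₂
(α is the longest common prefix among the alternatives). Repeat until
no nonterminal has two alternatives with a common prefix.

Round 1: T has alternatives sharing prefix 'b / /'. Introduce T': T → b / / T'
  Add: T' → id num
  Add: T' → ε
  Add: T' → /

No remaining common prefixes — done.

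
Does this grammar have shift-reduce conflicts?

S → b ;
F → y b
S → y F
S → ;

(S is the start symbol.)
A shift-reduce conflict occurs when an LR(0) state has both:
  - a complete (reduce) item [A → α .] (dot at the end), and
  - a shift item [B → β . c γ] (dot before a terminal).

Augment with S' → S and build the canonical LR(0) collection (I0 = CLOSURE({[S' → . S]}), then GOTO on every symbol after a dot until no new states appear). It has 9 states:
  I0: { [S → . ;], [S → . b ;], [S → . y F], [S' → . S] }  — shift
  I1: { [S → ; .] }  — reduce
  I2: { [S' → S .] }  — accept
  I3: { [S → b . ;] }  — shift
  I4: { [F → . y b], [S → y . F] }  — shift
  I5: { [S → y F .] }  — reduce
  I6: { [F → y . b] }  — shift
  I7: { [F → y b .] }  — reduce
  I8: { [S → b ; .] }  — reduce

No state contains both a complete item and a shift item.

Answer: No shift-reduce conflicts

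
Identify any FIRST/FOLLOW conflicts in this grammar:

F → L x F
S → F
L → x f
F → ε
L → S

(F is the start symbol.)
A FIRST/FOLLOW conflict occurs when a non-terminal N has a nullable alternative N → β (β ⇒* ε) and another alternative N → α with FIRST(α) ∩ FOLLOW(N) ≠ ∅: on such a lookahead the parser cannot decide between expanding α and letting N vanish via β.

Nullable non-terminals: F, L, S.
FIRST sets used below: FIRST(L) = { 'x', ε }, FIRST(S) = { 'x', ε }

F: nullable alternative(s) F → ε; FOLLOW(F) = { $, 'x' }
  F → L x F: FIRST \ {ε} = { 'x' } — overlaps FOLLOW(F) on { 'x' }: CONFLICT
  F → ε: FIRST \ {ε} = { } — this is the only nullable alternative, skip

L: nullable alternative(s) L → S; FOLLOW(L) = { 'x' }
  L → x f: FIRST \ {ε} = { 'x' } — overlaps FOLLOW(L) on { 'x' }: CONFLICT
  L → S: FIRST \ {ε} = { 'x' } — this is the only nullable alternative, skip
S has a nullable alternative but only one production, so nothing to check.

So the grammar has 2 FIRST/FOLLOW conflicts (marked CONFLICT above).

Answer: Yes. F → L x F with FOLLOW(F) on { 'x' }; L → x f with FOLLOW(L) on { 'x' }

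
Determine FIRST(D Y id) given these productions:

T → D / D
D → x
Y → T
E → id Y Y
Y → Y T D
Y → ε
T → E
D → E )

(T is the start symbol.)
FIRST sets of the non-terminals involved (from the grammar, by fixed-point iteration):
  FIRST(D) = { 'id', 'x' }

To compute FIRST(D Y id), process the symbols left to right:
Symbol D is a non-terminal. Add FIRST(D) \ {ε} = { 'id', 'x' }
D is not nullable (ε ∉ FIRST(D)), so stop here.
FIRST(D Y id) = { 'id', 'x' }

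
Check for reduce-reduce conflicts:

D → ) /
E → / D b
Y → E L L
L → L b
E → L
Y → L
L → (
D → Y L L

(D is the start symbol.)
A reduce-reduce conflict occurs when an LR(0) state has two complete items [A → α .] and [B → β .] — both call for a reduction, and with no lookahead the parser cannot choose between them.

Augment with D' → D and build the canonical LR(0) collection (I0 = CLOSURE({[D' → . D]}), then GOTO on every symbol after a dot until no new states appear). It has 16 states:
  I0: { [D → . ) /], [D → . Y L L], [D' → . D], [E → . / D b], [E → . L], [L → . (], [L → . L b], [Y → . E L L], [Y → . L] }  — shift
  I1: { [L → ( .] }  — reduce
  I2: { [D → ) . /] }  — shift
  I3: { [D → . ) /], [D → . Y L L], [E → . / D b], [E → . L], [E → / . D b], [L → . (], [L → . L b], [Y → . E L L], [Y → . L] }  — shift
  I4: { [D' → D .] }  — accept
  I5: { [L → . (], [L → . L b], [Y → E . L L] }  — shift
  I6: { [E → L .], [L → L . b], [Y → L .] }  — shift, 2 reduces
  I7: { [D → Y . L L], [L → . (], [L → . L b] }  — shift
  I8: { [D → Y L . L], [L → . (], [L → . L b], [L → L . b] }  — shift
  I9: { [D → Y L L .], [L → L . b] }  — shift, reduce
  I10: { [L → L b .] }  — reduce
  I11: { [L → . (], [L → . L b], [L → L . b], [Y → E L . L] }  — shift
  I12: { [L → L . b], [Y → E L L .] }  — shift, reduce
  I13: { [E → / D . b] }  — shift
  I14: { [E → / D b .] }  — reduce
  I15: { [D → ) / .] }  — reduce

I6 contains complete items [E → L .], [Y → L .] — reduce-reduce conflict.

Answer: Yes — I6: [E → L .] vs [Y → L .]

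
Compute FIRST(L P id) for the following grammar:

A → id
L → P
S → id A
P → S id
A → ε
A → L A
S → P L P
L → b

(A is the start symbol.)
FIRST sets of the non-terminals involved (from the grammar, by fixed-point iteration):
  FIRST(L) = { 'b', 'id' }

To compute FIRST(L P id), process the symbols left to right:
Symbol L is a non-terminal. Add FIRST(L) \ {ε} = { 'b', 'id' }
L is not nullable (ε ∉ FIRST(L)), so stop here.
FIRST(L P id) = { 'b', 'id' }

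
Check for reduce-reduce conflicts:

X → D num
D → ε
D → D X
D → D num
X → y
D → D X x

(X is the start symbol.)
Yes — I5: [D → D num .] vs [X → D num .]

Augment with X' → X and build the canonical LR(0) collection (I0 = CLOSURE({[X' → . X]}), then GOTO on every symbol after a dot until no new states appear). It has 7 states:
  I0: { [D → . D X x], [D → . D X], [D → . D num], [D → .], [X → . D num], [X → . y], [X' → . X] }  — shift, reduce
  I1: { [D → . D X x], [D → . D X], [D → . D num], [D → .], [D → D . X x], [D → D . X], [D → D . num], [X → . D num], [X → . y], [X → D . num] }  — shift, reduce
  I2: { [X' → X .] }  — accept
  I3: { [X → y .] }  — reduce
  I4: { [D → D X . x], [D → D X .] }  — shift, reduce
  I5: { [D → D num .], [X → D num .] }  — 2 reduces
  I6: { [D → D X x .] }  — reduce

I5 contains complete items [D → D num .], [X → D num .] — reduce-reduce conflict.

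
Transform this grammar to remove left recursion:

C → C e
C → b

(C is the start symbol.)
C is directly left-recursive. The standard transformation for
  A → A α₁ | ... | A α_m | β₁ | ... | β_n
is
  A  → β₁ A' | ... | β_n A'
  A' → α₁ A' | ... | α_m A' | ε

C → b becomes C → b C'
C → C e becomes C' → e C'
Add C' → ε

Resulting grammar:
C → b C'
C' → e C'
C' → ε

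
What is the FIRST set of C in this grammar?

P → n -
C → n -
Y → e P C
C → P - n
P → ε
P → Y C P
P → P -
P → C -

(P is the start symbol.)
To compute FIRST(C), examine every production with C on the left-hand side, reading each right-hand side left to right until a non-nullable symbol is reached.

FIRST sets of the other non-terminals involved (by the same procedure, iterated to a fixed point):
  FIRST(P) = { '-', 'e', 'n', ε }

From C → n -:
  - n is a terminal: add 'n' and stop
From C → P - n:
  - P is a non-terminal: add FIRST(P) \ {ε} = { '-', 'e', 'n' }
    P is nullable, so continue to the next symbol
  - '-' is a terminal: add '-' and stop

Collecting: FIRST(C) = { '-', 'e', 'n' }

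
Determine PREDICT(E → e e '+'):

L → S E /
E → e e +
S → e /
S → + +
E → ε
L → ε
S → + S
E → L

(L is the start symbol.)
{ 'e' }

PREDICT(E → e e '+') = (FIRST(RHS) \ {ε}) ∪ (FOLLOW(E) if ε ∈ FIRST(RHS), i.e. RHS ⇒* ε)
FIRST(e e '+') = { 'e' }
ε ∉ FIRST(e e '+'), so FOLLOW(E) is not added.
PREDICT(E → e e '+') = { 'e' }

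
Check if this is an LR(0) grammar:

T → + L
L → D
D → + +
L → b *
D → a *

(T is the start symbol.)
Augment with T' → T and build the canonical LR(0) collection (I0 = CLOSURE({[T' → . T]}), then GOTO on every symbol after a dot until no new states appear). It has 11 states:
  I0: { [T → . + L], [T' → . T] }  — shift
  I1: { [D → . + +], [D → . a *], [L → . D], [L → . b *], [T → + . L] }  — shift
  I2: { [T' → T .] }  — accept
  I3: { [D → + . +] }  — shift
  I4: { [L → D .] }  — reduce
  I5: { [T → + L .] }  — reduce
  I6: { [D → a . *] }  — shift
  I7: { [L → b . *] }  — shift
  I8: { [L → b * .] }  — reduce
  I9: { [D → a * .] }  — reduce
  I10: { [D → + + .] }  — reduce

Every state is either a pure shift/goto state or contains exactly one complete item and nothing to shift — no conflicts. The grammar is LR(0).

Answer: Yes, the grammar is LR(0)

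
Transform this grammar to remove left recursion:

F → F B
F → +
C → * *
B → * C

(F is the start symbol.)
F is directly left-recursive. The standard transformation for
  A → A α₁ | ... | A α_m | β₁ | ... | β_n
is
  A  → β₁ A' | ... | β_n A'
  A' → α₁ A' | ... | α_m A' | ε

F → + becomes F → + F'
F → F B becomes F' → B F'
Add F' → ε

Productions for other non-terminals are unchanged:
  C → * *
  B → * C

Resulting grammar:
F → + F'
F' → B F'
F' → ε
C → * *
B → * C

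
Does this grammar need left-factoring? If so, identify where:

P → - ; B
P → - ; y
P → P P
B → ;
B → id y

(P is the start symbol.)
Left-factoring is needed when two productions for the same non-terminal
share a common prefix on the right-hand side.

Productions for P:
  P → - ; B
  P → - ; y
  P → P P
Productions for B:
  B → ;
  B → id y

Found common prefix '- ;' in productions for P

Answer: Yes, P has productions with common prefix '- ;'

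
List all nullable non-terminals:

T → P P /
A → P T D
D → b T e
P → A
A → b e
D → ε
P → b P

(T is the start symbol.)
{ 'D' }

ε-productions: D → ε
So D is immediately nullable.
No further non-terminal can be added: every production for the remaining non-terminals contains a terminal or a non-nullable non-terminal.
Nullable = { 'D' }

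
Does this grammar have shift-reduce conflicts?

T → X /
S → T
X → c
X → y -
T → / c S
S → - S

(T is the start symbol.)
A shift-reduce conflict occurs when an LR(0) state has both:
  - a complete (reduce) item [A → α .] (dot at the end), and
  - a shift item [B → β . c γ] (dot before a terminal).

Augment with T' → T and build the canonical LR(0) collection (I0 = CLOSURE({[T' → . T]}), then GOTO on every symbol after a dot until no new states appear). It has 13 states:
  I0: { [T → . / c S], [T → . X /], [T' → . T], [X → . c], [X → . y -] }  — shift
  I1: { [T → / . c S] }  — shift
  I2: { [T' → T .] }  — accept
  I3: { [T → X . /] }  — shift
  I4: { [X → c .] }  — reduce
  I5: { [X → y . -] }  — shift
  I6: { [X → y - .] }  — reduce
  I7: { [T → X / .] }  — reduce
  I8: { [S → . - S], [S → . T], [T → . / c S], [T → . X /], [T → / c . S], [X → . c], [X → . y -] }  — shift
  I9: { [S → - . S], [S → . - S], [S → . T], [T → . / c S], [T → . X /], [X → . c], [X → . y -] }  — shift
  I10: { [T → / c S .] }  — reduce
  I11: { [S → T .] }  — reduce
  I12: { [S → - S .] }  — reduce

No state contains both a complete item and a shift item.

Answer: No shift-reduce conflicts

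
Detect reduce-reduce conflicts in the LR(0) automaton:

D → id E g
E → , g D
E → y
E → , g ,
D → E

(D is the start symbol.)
No reduce-reduce conflicts

A reduce-reduce conflict occurs when an LR(0) state has two complete items [A → α .] and [B → β .] — both call for a reduction, and with no lookahead the parser cannot choose between them.

Augment with D' → D and build the canonical LR(0) collection (I0 = CLOSURE({[D' → . D]}), then GOTO on every symbol after a dot until no new states appear). It has 11 states:
  I0: { [D → . E], [D → . id E g], [D' → . D], [E → . , g ,], [E → . , g D], [E → . y] }  — shift
  I1: { [E → , . g ,], [E → , . g D] }  — shift
  I2: { [D' → D .] }  — accept
  I3: { [D → E .] }  — reduce
  I4: { [D → id . E g], [E → . , g ,], [E → . , g D], [E → . y] }  — shift
  I5: { [E → y .] }  — reduce
  I6: { [D → id E . g] }  — shift
  I7: { [D → id E g .] }  — reduce
  I8: { [D → . E], [D → . id E g], [E → , g . ,], [E → , g . D], [E → . , g ,], [E → . , g D], [E → . y] }  — shift
  I9: { [E → , . g ,], [E → , . g D], [E → , g , .] }  — shift, reduce
  I10: { [E → , g D .] }  — reduce

No state contains more than one complete item.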